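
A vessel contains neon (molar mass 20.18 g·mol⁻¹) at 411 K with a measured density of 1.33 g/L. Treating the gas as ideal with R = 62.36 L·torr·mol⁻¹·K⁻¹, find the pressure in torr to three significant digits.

ρ = PM/(RT) ⇒ P = ρRT/M = (1.33 × 62.36 × 411.0) / 20.18

P ≈ 1.69e+03 torr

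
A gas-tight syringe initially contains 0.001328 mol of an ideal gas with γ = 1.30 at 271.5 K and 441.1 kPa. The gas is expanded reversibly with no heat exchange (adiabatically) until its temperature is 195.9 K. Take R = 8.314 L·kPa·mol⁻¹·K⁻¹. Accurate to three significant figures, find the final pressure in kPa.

From PV = nRT: V₁ = nRT₁/P₁ = 0.006796 L.
Reversible adiabatic, γ = 1.30: P₂ = P₁·(T₂/T₁)^(γ/(γ−1)) = 107.2 kPa; V₂ = V₁·(T₁/T₂)^(1/(γ−1)) = 0.02017 L.

P₂ ≈ 107 kPa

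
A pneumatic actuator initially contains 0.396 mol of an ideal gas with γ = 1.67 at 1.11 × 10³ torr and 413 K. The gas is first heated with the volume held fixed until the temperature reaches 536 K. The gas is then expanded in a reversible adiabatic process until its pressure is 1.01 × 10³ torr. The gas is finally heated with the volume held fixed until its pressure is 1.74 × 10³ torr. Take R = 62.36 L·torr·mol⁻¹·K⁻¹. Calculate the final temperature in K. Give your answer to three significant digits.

From PV = nRT: V₁ = nRT₁/P₁ = 9.188 L.
V constant ⇒ P ∝ T: V₂ = V₁; P₂ = P₁·(T₂/T₁) = 1441 torr.
Adiabatic (γ = 1.67), T V^(γ−1) and P V^γ constant: T₃ = T₂·(P₃/P₂)^((γ−1)/γ) = 464.8 K; V₃ = V₂·(P₂/P₃)^(1/γ) = 11.37 L.
V constant ⇒ P ∝ T: V₄ = V₃; T₄ = T₃·(P₄/P₃) = 800.8 K.

T₄ ≈ 801 K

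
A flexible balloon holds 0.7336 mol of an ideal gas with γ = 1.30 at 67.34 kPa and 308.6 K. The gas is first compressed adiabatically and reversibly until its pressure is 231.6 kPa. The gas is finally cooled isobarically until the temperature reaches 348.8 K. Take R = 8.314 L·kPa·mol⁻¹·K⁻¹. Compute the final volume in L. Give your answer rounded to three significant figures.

From PV = nRT: V₁ = nRT₁/P₁ = 27.95 L.
Reversible adiabatic, γ = 1.30: T₂ = T₁·(P₂/P₁)^((γ−1)/γ) = 410.4 K; V₂ = V₁·(P₁/P₂)^(1/γ) = 10.81 L.
Isobaric, so V/T is constant: P₃ = P₂; V₃ = V₂·(T₃/T₂) = 9.186 L.

V₃ ≈ 9.19 L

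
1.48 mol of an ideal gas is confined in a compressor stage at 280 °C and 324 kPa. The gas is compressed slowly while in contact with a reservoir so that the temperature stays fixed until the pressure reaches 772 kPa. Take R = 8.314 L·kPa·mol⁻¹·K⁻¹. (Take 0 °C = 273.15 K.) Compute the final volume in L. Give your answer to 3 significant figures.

Convert: T₁ = 553.1 K.
From PV = nRT: V₁ = nRT₁/P₁ = 21.01 L.
T constant ⇒ Boyle's law P V = const: T₂ = T₁; V₂ = V₁·(P₁/P₂) = 8.817 L.

V₂ ≈ 8.82 L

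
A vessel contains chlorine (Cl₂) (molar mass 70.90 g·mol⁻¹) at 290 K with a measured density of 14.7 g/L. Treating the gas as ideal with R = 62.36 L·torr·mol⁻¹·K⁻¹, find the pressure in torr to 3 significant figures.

P ≈ 3.75e+03 torr

ρ = PM/(RT) ⇒ P = ρRT/M = (14.7 × 62.36 × 290.0) / 70.90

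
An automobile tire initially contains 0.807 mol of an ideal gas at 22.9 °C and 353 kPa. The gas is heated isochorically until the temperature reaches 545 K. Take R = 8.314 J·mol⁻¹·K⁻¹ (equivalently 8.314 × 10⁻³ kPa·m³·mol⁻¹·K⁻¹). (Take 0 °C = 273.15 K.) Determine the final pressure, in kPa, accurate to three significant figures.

P₂ ≈ 650 kPa

Convert: T₁ = 296.0 K.
From PV = nRT: V₁ = nRT₁/P₁ = 0.005627 m³.
Isochoric, so P/T is constant: V₂ = V₁; P₂ = P₁·(T₂/T₁) = 649.8 kPa.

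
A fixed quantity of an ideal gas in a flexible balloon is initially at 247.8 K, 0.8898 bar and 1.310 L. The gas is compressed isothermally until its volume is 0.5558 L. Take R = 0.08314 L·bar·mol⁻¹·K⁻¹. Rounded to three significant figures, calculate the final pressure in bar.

P₂ ≈ 2.10 bar

T constant ⇒ Boyle's law P V = const: T₂ = T₁; P₂ = P₁·(V₁/V₂) = 2.097 bar.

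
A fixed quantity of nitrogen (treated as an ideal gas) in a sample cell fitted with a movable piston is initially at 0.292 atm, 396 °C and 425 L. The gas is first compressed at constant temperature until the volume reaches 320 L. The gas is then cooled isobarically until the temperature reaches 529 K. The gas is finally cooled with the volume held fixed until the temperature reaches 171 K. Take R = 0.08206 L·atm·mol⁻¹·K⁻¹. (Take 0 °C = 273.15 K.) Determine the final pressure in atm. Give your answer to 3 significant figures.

P₄ ≈ 0.125 atm

Convert: T₁ = 669.1 K.
T constant ⇒ Boyle's law P V = const: T₂ = T₁; P₂ = P₁·(V₁/V₂) = 0.3878 atm.
P constant ⇒ V ∝ T: P₃ = P₂; V₃ = V₂·(T₃/T₂) = 253.0 L.
V constant ⇒ P ∝ T: V₄ = V₃; P₄ = P₃·(T₄/T₃) = 0.1254 atm.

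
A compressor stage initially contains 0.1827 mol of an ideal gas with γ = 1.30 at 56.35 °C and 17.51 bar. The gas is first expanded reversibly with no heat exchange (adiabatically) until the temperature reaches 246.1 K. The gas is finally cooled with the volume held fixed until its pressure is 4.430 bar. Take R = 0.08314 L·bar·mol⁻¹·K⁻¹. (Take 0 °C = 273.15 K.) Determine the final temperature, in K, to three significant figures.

Convert: T₁ = 329.5 K.
From PV = nRT: V₁ = nRT₁/P₁ = 0.2858 L.
Reversible adiabatic, γ = 1.30: P₂ = P₁·(T₂/T₁)^(γ/(γ−1)) = 4.944 bar; V₂ = V₁·(T₁/T₂)^(1/(γ−1)) = 0.7561 L.
Isochoric, so P/T is constant: V₃ = V₂; T₃ = T₂·(P₃/P₂) = 220.5 K.

T₃ ≈ 221 K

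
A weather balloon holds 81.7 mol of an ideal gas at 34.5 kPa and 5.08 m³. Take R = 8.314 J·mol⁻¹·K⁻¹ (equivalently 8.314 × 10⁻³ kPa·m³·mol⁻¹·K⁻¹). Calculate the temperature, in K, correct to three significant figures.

PV = nRT ⇒ T = PV/(nR) = (34.5 × 5.08) / (81.7 × 8.314 × 10⁻³)

T ≈ 258 K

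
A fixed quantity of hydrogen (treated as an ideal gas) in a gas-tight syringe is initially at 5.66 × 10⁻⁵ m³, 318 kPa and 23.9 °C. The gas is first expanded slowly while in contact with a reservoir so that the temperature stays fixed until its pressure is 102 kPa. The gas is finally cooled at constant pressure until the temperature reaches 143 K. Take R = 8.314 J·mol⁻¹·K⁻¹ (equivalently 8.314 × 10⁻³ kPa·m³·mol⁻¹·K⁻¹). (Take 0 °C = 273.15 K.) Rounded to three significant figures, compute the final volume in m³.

Convert: T₁ = 297.0 K.
Isothermal, so P V is constant: T₂ = T₁; V₂ = V₁·(P₁/P₂) = 0.0001765 m³.
P constant ⇒ V ∝ T: P₃ = P₂; V₃ = V₂·(T₃/T₂) = 8.495e-05 m³.

V₃ ≈ 8.49e-05 m³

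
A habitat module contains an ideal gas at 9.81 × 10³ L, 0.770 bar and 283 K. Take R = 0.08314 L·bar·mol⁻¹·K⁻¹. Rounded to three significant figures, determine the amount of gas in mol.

PV = nRT ⇒ n = PV/(RT) = (0.770 × 9.81e+03) / (0.08314 × 283)

n ≈ 321 mol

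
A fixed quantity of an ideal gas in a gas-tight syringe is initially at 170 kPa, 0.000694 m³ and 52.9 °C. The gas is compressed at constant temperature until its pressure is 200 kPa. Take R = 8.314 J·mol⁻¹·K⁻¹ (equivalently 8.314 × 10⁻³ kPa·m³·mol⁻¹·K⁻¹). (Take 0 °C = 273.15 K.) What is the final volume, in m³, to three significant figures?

V₂ ≈ 0.000590 m³

Convert: T₁ = 326.0 K.
Isothermal, so P V is constant: T₂ = T₁; V₂ = V₁·(P₁/P₂) = 0.0005899 m³.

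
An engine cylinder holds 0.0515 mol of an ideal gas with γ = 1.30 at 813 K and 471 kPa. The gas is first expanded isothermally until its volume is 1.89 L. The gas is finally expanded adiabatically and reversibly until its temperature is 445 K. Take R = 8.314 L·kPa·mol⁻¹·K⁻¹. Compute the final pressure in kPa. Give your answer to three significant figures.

P₃ ≈ 13.5 kPa

From PV = nRT: V₁ = nRT₁/P₁ = 0.7391 L.
Isothermal, so P V is constant: T₂ = T₁; P₂ = P₁·(V₁/V₂) = 184.2 kPa.
Adiabatic (γ = 1.30), T V^(γ−1) and P V^γ constant: P₃ = P₂·(T₃/T₂)^(γ/(γ−1)) = 13.52 kPa; V₃ = V₂·(T₂/T₃)^(1/(γ−1)) = 14.09 L.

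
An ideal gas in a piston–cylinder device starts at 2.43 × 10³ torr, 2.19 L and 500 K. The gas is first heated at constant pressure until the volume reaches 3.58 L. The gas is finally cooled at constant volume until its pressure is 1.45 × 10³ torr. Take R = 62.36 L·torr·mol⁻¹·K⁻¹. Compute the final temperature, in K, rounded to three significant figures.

T₃ ≈ 488 K

P constant ⇒ V ∝ T: P₂ = P₁; T₂ = T₁·(V₂/V₁) = 817.4 K.
Isochoric, so P/T is constant: V₃ = V₂; T₃ = T₂·(P₃/P₂) = 487.7 K.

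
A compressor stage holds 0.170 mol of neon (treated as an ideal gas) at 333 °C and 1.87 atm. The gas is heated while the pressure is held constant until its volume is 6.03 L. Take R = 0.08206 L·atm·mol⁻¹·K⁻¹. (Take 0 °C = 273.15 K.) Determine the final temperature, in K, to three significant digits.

Convert: T₁ = 606.1 K.
From PV = nRT: V₁ = nRT₁/P₁ = 4.522 L.
P constant ⇒ V ∝ T: P₂ = P₁; T₂ = T₁·(V₂/V₁) = 808.3 K.

T₂ ≈ 808 K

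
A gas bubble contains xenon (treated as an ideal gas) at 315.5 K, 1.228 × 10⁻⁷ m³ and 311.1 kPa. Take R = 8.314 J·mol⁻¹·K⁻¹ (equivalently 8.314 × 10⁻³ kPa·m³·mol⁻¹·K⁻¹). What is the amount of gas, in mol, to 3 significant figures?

PV = nRT ⇒ n = PV/(RT) = (311.1 × 1.228e-07) / (8.314 × 10⁻³ × 315.5)

n ≈ 1.46e-05 mol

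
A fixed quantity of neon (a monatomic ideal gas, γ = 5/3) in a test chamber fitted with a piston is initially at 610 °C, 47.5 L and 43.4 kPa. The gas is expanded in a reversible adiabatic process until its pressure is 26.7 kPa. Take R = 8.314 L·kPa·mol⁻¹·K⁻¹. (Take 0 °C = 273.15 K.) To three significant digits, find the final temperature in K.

T₂ ≈ 727 K

Convert: T₁ = 883.1 K.
Reversible adiabatic, γ = 5/3: T₂ = T₁·(P₂/P₁)^((γ−1)/γ) = 727.2 K; V₂ = V₁·(P₁/P₂)^(1/γ) = 63.57 L.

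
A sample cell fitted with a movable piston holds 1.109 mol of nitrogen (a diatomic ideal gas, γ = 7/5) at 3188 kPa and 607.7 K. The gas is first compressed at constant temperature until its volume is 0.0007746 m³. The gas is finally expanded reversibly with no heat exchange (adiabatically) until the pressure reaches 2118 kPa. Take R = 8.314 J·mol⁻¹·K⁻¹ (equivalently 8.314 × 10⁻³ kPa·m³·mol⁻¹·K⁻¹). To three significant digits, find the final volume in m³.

V₃ ≈ 0.00186 m³

From PV = nRT: V₁ = nRT₁/P₁ = 0.001758 m³.
T constant ⇒ Boyle's law P V = const: T₂ = T₁; P₂ = P₁·(V₁/V₂) = 7234 kPa.
Adiabatic (γ = 7/5), T V^(γ−1) and P V^γ constant: T₃ = T₂·(P₃/P₂)^((γ−1)/γ) = 427.8 K; V₃ = V₂·(P₂/P₃)^(1/γ) = 0.001863 m³.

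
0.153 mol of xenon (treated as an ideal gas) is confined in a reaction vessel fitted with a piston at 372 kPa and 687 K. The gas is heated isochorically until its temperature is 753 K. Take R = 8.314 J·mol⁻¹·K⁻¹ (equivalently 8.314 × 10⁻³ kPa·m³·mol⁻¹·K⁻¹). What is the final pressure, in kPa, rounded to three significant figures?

P₂ ≈ 408 kPa

From PV = nRT: V₁ = nRT₁/P₁ = 0.002349 m³.
V constant ⇒ P ∝ T: V₂ = V₁; P₂ = P₁·(T₂/T₁) = 407.7 kPa.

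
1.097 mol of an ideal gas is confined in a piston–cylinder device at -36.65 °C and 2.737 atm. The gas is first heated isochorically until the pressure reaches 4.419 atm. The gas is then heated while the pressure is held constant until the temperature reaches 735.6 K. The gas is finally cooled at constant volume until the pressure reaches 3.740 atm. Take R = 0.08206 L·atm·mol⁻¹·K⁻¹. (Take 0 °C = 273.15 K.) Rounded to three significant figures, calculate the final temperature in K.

Convert: T₁ = 236.5 K.
From PV = nRT: V₁ = nRT₁/P₁ = 7.778 L.
V constant ⇒ P ∝ T: V₂ = V₁; T₂ = T₁·(P₂/P₁) = 381.8 K.
Isobaric, so V/T is constant: P₃ = P₂; V₃ = V₂·(T₃/T₂) = 14.98 L.
Isochoric, so P/T is constant: V₄ = V₃; T₄ = T₃·(P₄/P₃) = 622.6 K.

T₄ ≈ 623 K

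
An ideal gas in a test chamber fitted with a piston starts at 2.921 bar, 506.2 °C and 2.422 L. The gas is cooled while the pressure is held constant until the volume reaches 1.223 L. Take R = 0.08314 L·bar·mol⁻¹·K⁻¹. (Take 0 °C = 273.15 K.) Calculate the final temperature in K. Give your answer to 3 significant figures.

Convert: T₁ = 779.3 K.
P constant ⇒ V ∝ T: P₂ = P₁; T₂ = T₁·(V₂/V₁) = 393.5 K.

T₂ ≈ 394 K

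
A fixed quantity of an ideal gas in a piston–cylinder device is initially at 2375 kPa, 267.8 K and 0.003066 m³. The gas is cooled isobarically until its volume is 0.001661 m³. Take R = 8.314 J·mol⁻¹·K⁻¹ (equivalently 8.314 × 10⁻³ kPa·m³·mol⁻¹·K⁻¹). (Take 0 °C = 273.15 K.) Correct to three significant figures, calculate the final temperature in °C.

T₂ ≈ -128 °C

P constant ⇒ V ∝ T: P₂ = P₁; T₂ = T₁·(V₂/V₁) = 145.1 K.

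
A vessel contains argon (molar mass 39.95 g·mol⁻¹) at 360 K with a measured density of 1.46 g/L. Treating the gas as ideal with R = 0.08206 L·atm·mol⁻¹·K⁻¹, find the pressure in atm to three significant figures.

P ≈ 1.08 atm

ρ = PM/(RT) ⇒ P = ρRT/M = (1.46 × 0.08206 × 360.0) / 39.95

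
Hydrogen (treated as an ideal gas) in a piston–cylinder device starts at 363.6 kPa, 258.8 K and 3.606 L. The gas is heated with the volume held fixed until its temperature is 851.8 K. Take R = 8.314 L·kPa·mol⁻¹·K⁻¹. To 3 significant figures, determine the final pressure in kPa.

P₂ ≈ 1.20e+03 kPa

V constant ⇒ P ∝ T: V₂ = V₁; P₂ = P₁·(T₂/T₁) = 1197 kPa.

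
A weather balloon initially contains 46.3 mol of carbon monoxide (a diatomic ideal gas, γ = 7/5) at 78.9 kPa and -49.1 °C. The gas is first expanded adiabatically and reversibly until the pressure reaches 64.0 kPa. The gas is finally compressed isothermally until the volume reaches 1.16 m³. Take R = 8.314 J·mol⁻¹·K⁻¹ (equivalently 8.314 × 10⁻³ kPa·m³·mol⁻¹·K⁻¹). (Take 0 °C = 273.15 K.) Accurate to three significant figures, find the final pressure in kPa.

Convert: T₁ = 224.0 K.
From PV = nRT: V₁ = nRT₁/P₁ = 1.093 m³.
Reversible adiabatic, γ = 7/5: T₂ = T₁·(P₂/P₁)^((γ−1)/γ) = 211.0 K; V₂ = V₁·(P₁/P₂)^(1/γ) = 1.269 m³.
Isothermal, so P V is constant: T₃ = T₂; P₃ = P₂·(V₂/V₃) = 70.03 kPa.

P₃ ≈ 70.0 kPa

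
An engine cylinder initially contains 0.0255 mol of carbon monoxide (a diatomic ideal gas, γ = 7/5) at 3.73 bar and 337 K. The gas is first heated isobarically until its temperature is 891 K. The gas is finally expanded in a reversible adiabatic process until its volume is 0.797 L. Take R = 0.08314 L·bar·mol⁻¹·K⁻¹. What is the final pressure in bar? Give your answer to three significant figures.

From PV = nRT: V₁ = nRT₁/P₁ = 0.1915 L.
P constant ⇒ V ∝ T: P₂ = P₁; V₂ = V₁·(T₂/T₁) = 0.5064 L.
Adiabatic (γ = 7/5), T V^(γ−1) and P V^γ constant: T₃ = T₂·(V₂/V₃)^(γ−1) = 743.2 K; P₃ = P₂·(V₂/V₃)^γ = 1.977 bar.

P₃ ≈ 1.98 bar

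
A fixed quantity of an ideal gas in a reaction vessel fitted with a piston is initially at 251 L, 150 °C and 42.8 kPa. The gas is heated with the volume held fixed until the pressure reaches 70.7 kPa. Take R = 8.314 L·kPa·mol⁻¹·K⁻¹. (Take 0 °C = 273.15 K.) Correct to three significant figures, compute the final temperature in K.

T₂ ≈ 699 K

Convert: T₁ = 423.1 K.
V constant ⇒ P ∝ T: V₂ = V₁; T₂ = T₁·(P₂/P₁) = 699.0 K.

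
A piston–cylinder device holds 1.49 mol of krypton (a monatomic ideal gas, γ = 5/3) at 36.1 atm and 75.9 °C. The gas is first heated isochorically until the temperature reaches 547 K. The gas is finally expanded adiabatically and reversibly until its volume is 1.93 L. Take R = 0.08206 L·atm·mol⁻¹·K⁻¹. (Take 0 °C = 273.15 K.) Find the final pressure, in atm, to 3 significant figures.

Convert: T₁ = 349.0 K.
From PV = nRT: V₁ = nRT₁/P₁ = 1.182 L.
Isochoric, so P/T is constant: V₂ = V₁; P₂ = P₁·(T₂/T₁) = 56.57 atm.
Reversible adiabatic, γ = 5/3: T₃ = T₂·(V₂/V₃)^(γ−1) = 394.5 K; P₃ = P₂·(V₂/V₃)^γ = 24.99 atm.

P₃ ≈ 25.0 atm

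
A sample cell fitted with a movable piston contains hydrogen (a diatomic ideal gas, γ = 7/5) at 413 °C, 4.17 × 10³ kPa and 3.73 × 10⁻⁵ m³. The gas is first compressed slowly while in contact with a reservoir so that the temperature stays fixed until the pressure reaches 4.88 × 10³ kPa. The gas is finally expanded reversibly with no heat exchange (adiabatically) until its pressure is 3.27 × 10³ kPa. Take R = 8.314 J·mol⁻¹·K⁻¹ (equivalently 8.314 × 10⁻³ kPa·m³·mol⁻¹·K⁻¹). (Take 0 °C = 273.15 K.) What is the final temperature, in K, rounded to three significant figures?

T₃ ≈ 612 K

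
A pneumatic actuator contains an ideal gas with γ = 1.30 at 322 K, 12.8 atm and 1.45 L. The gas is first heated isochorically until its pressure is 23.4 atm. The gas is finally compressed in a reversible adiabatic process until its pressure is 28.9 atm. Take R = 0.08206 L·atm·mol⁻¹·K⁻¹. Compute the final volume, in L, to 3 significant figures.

Isochoric, so P/T is constant: V₂ = V₁; T₂ = T₁·(P₂/P₁) = 588.7 K.
Reversible adiabatic, γ = 1.30: T₃ = T₂·(P₃/P₂)^((γ−1)/γ) = 618.0 K; V₃ = V₂·(P₂/P₃)^(1/γ) = 1.233 L.

V₃ ≈ 1.23 L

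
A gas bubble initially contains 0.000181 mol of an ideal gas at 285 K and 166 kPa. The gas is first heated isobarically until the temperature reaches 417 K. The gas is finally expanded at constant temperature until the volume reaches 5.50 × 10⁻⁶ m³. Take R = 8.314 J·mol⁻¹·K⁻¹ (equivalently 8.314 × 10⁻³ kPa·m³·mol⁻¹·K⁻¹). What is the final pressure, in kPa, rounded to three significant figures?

P₃ ≈ 114 kPa

From PV = nRT: V₁ = nRT₁/P₁ = 2.584e-06 m³.
P constant ⇒ V ∝ T: P₂ = P₁; V₂ = V₁·(T₂/T₁) = 3.780e-06 m³.
T constant ⇒ Boyle's law P V = const: T₃ = T₂; P₃ = P₂·(V₂/V₃) = 114.1 kPa.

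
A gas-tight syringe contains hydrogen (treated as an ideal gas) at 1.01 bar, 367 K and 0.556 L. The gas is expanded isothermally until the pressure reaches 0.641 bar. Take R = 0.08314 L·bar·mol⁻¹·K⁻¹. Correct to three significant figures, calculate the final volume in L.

T constant ⇒ Boyle's law P V = const: T₂ = T₁; V₂ = V₁·(P₁/P₂) = 0.8761 L.

V₂ ≈ 0.876 L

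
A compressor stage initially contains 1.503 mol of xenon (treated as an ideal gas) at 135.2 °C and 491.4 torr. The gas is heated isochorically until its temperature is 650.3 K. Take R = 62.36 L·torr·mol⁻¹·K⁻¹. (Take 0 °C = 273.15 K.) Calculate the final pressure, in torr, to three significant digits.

Convert: T₁ = 408.3 K.
From PV = nRT: V₁ = nRT₁/P₁ = 77.89 L.
V constant ⇒ P ∝ T: V₂ = V₁; P₂ = P₁·(T₂/T₁) = 782.6 torr.

P₂ ≈ 783 torr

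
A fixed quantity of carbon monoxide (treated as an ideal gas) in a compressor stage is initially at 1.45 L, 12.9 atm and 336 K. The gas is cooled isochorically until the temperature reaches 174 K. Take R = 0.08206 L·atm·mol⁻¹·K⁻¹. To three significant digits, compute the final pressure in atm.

P₂ ≈ 6.68 atm

Isochoric, so P/T is constant: V₂ = V₁; P₂ = P₁·(T₂/T₁) = 6.680 atm.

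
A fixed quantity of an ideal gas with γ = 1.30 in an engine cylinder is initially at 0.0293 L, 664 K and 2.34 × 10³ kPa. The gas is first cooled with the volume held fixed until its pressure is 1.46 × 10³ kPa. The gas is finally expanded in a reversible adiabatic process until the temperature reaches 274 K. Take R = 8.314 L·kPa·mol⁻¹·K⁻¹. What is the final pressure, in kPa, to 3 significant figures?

P₃ ≈ 243 kPa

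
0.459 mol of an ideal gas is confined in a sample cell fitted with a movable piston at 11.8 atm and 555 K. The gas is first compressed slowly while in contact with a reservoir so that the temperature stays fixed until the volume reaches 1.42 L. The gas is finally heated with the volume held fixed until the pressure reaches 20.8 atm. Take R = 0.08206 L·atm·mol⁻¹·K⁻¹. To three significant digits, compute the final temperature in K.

From PV = nRT: V₁ = nRT₁/P₁ = 1.772 L.
Isothermal, so P V is constant: T₂ = T₁; P₂ = P₁·(V₁/V₂) = 14.72 atm.
Isochoric, so P/T is constant: V₃ = V₂; T₃ = T₂·(P₃/P₂) = 784.2 K.

T₃ ≈ 784 K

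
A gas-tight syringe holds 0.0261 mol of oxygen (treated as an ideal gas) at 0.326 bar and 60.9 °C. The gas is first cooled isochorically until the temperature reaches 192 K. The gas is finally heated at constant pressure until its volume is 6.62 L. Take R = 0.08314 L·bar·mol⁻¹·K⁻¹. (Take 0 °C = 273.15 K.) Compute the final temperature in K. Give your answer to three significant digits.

T₃ ≈ 572 K

Convert: T₁ = 334.0 K.
From PV = nRT: V₁ = nRT₁/P₁ = 2.224 L.
Isochoric, so P/T is constant: V₂ = V₁; P₂ = P₁·(T₂/T₁) = 0.1874 bar.
P constant ⇒ V ∝ T: P₃ = P₂; T₃ = T₂·(V₃/V₂) = 571.6 K.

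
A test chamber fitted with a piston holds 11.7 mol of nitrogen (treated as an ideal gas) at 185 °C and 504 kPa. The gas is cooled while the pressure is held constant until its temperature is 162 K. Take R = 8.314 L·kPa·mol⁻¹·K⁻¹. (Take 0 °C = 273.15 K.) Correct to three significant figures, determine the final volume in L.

Convert: T₁ = 458.1 K.
From PV = nRT: V₁ = nRT₁/P₁ = 88.42 L.
P constant ⇒ V ∝ T: P₂ = P₁; V₂ = V₁·(T₂/T₁) = 31.27 L.

V₂ ≈ 31.3 L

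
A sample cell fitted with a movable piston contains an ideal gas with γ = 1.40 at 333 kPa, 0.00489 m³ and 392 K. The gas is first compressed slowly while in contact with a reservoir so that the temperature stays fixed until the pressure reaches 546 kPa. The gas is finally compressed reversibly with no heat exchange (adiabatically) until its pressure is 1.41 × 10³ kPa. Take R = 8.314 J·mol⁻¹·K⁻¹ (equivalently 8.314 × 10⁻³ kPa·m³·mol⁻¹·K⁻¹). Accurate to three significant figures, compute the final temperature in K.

T constant ⇒ Boyle's law P V = const: T₂ = T₁; V₂ = V₁·(P₁/P₂) = 0.002982 m³.
Adiabatic (γ = 1.40), T V^(γ−1) and P V^γ constant: T₃ = T₂·(P₃/P₂)^((γ−1)/γ) = 514.1 K; V₃ = V₂·(P₂/P₃)^(1/γ) = 0.001514 m³.

T₃ ≈ 514 K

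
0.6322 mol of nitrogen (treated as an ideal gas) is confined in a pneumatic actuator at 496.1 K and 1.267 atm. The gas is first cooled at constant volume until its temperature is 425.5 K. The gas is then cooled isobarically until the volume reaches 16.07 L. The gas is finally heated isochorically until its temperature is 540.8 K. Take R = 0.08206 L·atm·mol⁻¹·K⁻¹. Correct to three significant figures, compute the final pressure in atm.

From PV = nRT: V₁ = nRT₁/P₁ = 20.31 L.
V constant ⇒ P ∝ T: V₂ = V₁; P₂ = P₁·(T₂/T₁) = 1.087 atm.
P constant ⇒ V ∝ T: P₃ = P₂; T₃ = T₂·(V₃/V₂) = 336.6 K.
Isochoric, so P/T is constant: V₄ = V₃; P₄ = P₃·(T₄/T₃) = 1.746 atm.

P₄ ≈ 1.75 atm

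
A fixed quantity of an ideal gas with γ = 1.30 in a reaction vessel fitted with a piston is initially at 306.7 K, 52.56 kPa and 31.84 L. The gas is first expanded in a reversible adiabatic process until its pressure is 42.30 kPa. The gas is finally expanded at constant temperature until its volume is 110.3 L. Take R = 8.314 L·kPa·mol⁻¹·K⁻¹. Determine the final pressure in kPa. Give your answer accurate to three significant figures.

P₃ ≈ 14.4 kPa

Reversible adiabatic, γ = 1.30: T₂ = T₁·(P₂/P₁)^((γ−1)/γ) = 291.7 K; V₂ = V₁·(P₁/P₂)^(1/γ) = 37.63 L.
Isothermal, so P V is constant: T₃ = T₂; P₃ = P₂·(V₂/V₃) = 14.43 kPa.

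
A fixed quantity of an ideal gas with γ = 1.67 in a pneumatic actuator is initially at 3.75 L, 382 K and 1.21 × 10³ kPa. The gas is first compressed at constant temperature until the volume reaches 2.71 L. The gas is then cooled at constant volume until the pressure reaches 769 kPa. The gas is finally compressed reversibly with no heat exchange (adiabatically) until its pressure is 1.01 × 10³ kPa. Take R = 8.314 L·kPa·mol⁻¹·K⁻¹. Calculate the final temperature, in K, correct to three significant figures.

T₄ ≈ 196 K

Isothermal, so P V is constant: T₂ = T₁; P₂ = P₁·(V₁/V₂) = 1674 kPa.
V constant ⇒ P ∝ T: V₃ = V₂; T₃ = T₂·(P₃/P₂) = 175.4 K.
Reversible adiabatic, γ = 1.67: T₄ = T₃·(P₄/P₃)^((γ−1)/γ) = 195.7 K; V₄ = V₃·(P₃/P₄)^(1/γ) = 2.302 L.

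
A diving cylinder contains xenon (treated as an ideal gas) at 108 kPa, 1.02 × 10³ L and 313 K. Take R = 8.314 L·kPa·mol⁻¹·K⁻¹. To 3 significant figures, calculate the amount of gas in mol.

n ≈ 42.3 mol

PV = nRT ⇒ n = PV/(RT) = (108 × 1.02e+03) / (8.314 × 313)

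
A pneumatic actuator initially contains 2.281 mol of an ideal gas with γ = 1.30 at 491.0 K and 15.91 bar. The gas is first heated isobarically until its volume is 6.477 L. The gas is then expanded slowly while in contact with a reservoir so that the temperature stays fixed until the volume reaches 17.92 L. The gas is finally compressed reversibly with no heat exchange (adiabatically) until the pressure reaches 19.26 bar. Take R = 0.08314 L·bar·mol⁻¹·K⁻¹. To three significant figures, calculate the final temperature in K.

T₄ ≈ 718 K

From PV = nRT: V₁ = nRT₁/P₁ = 5.853 L.
Isobaric, so V/T is constant: P₂ = P₁; T₂ = T₁·(V₂/V₁) = 543.4 K.
T constant ⇒ Boyle's law P V = const: T₃ = T₂; P₃ = P₂·(V₂/V₃) = 5.751 bar.
Reversible adiabatic, γ = 1.30: T₄ = T₃·(P₄/P₃)^((γ−1)/γ) = 718.2 K; V₄ = V₃·(P₃/P₄)^(1/γ) = 7.072 L.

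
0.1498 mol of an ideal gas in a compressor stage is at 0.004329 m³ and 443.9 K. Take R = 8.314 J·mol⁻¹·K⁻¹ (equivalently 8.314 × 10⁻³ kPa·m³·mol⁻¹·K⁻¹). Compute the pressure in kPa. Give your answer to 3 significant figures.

PV = nRT ⇒ P = nRT/V = (0.1498 × 8.314 × 10⁻³ × 443.9) / 0.004329

P ≈ 128 kPa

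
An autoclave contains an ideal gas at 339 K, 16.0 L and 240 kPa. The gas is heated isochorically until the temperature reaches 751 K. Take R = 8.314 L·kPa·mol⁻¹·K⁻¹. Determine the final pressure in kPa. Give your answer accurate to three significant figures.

Isochoric, so P/T is constant: V₂ = V₁; P₂ = P₁·(T₂/T₁) = 531.7 kPa.

P₂ ≈ 532 kPa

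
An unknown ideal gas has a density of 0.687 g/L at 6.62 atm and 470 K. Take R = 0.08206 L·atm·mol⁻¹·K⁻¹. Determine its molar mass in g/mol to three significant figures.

M ≈ 4.00 g/mol

ρ = PM/(RT) ⇒ M = ρRT/P = (0.687 × 0.08206 × 470.0) / 6.62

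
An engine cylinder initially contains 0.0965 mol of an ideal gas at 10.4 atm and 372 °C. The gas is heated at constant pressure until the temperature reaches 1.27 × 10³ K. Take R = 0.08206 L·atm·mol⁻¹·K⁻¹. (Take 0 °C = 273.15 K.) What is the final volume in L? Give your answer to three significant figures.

V₂ ≈ 0.967 L

Convert: T₁ = 645.1 K.
From PV = nRT: V₁ = nRT₁/P₁ = 0.4912 L.
P constant ⇒ V ∝ T: P₂ = P₁; V₂ = V₁·(T₂/T₁) = 0.9670 L.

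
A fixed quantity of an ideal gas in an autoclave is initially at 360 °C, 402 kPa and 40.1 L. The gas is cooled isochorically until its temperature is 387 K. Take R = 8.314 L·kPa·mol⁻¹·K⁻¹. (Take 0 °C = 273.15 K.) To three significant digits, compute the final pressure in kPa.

P₂ ≈ 246 kPa

Convert: T₁ = 633.1 K.
Isochoric, so P/T is constant: V₂ = V₁; P₂ = P₁·(T₂/T₁) = 245.7 kPa.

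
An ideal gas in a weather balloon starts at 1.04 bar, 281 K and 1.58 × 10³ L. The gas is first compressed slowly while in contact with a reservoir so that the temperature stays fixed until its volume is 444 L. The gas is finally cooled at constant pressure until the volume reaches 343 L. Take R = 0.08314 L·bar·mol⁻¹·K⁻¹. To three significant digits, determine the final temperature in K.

Isothermal, so P V is constant: T₂ = T₁; P₂ = P₁·(V₁/V₂) = 3.701 bar.
Isobaric, so V/T is constant: P₃ = P₂; T₃ = T₂·(V₃/V₂) = 217.1 K.

T₃ ≈ 217 K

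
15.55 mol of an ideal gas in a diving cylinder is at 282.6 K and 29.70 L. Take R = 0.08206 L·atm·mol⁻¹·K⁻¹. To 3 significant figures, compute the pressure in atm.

PV = nRT ⇒ P = nRT/V = (15.55 × 0.08206 × 282.6) / 29.70

P ≈ 12.1 atm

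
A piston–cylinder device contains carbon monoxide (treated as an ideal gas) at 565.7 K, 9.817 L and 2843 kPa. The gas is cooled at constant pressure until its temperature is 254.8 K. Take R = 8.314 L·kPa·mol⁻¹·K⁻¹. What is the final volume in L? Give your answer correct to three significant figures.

P constant ⇒ V ∝ T: P₂ = P₁; V₂ = V₁·(T₂/T₁) = 4.422 L.

V₂ ≈ 4.42 L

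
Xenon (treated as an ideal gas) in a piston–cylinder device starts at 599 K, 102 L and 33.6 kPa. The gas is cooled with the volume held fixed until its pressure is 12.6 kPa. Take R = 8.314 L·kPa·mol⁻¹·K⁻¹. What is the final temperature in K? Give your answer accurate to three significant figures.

T₂ ≈ 225 K

V constant ⇒ P ∝ T: V₂ = V₁; T₂ = T₁·(P₂/P₁) = 224.6 K.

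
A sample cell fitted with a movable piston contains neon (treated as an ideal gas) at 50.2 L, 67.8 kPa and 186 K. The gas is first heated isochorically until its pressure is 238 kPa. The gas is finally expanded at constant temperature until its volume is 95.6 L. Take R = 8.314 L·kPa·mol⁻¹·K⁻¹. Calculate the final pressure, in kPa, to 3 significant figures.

P₃ ≈ 125 kPa

Isochoric, so P/T is constant: V₂ = V₁; T₂ = T₁·(P₂/P₁) = 652.9 K.
Isothermal, so P V is constant: T₃ = T₂; P₃ = P₂·(V₂/V₃) = 125.0 kPa.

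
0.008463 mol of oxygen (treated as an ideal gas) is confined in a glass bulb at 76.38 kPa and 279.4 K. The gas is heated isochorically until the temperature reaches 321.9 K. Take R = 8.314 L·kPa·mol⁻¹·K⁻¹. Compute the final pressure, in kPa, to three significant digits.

P₂ ≈ 88.0 kPa

From PV = nRT: V₁ = nRT₁/P₁ = 0.2574 L.
Isochoric, so P/T is constant: V₂ = V₁; P₂ = P₁·(T₂/T₁) = 88.00 kPa.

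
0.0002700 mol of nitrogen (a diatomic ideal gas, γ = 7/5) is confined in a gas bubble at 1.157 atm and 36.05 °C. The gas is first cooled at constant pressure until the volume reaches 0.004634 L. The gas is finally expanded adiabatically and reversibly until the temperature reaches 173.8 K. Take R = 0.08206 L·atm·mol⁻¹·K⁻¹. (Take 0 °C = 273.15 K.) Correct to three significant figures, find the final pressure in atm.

P₃ ≈ 0.363 atm

Convert: T₁ = 309.2 K.
From PV = nRT: V₁ = nRT₁/P₁ = 0.005921 L.
Isobaric, so V/T is constant: P₂ = P₁; T₂ = T₁·(V₂/V₁) = 242.0 K.
Adiabatic (γ = 7/5), T V^(γ−1) and P V^γ constant: P₃ = P₂·(T₃/T₂)^(γ/(γ−1)) = 0.3633 atm; V₃ = V₂·(T₂/T₃)^(1/(γ−1)) = 0.01060 L.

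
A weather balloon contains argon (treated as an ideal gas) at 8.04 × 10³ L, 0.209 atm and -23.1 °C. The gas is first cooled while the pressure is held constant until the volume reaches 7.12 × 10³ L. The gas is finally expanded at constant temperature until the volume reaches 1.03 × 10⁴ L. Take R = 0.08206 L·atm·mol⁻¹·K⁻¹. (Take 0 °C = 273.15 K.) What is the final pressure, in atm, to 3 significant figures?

P₃ ≈ 0.144 atm

Convert: T₁ = 250.0 K.
P constant ⇒ V ∝ T: P₂ = P₁; T₂ = T₁·(V₂/V₁) = 221.4 K.
T constant ⇒ Boyle's law P V = const: T₃ = T₂; P₃ = P₂·(V₂/V₃) = 0.1445 atm.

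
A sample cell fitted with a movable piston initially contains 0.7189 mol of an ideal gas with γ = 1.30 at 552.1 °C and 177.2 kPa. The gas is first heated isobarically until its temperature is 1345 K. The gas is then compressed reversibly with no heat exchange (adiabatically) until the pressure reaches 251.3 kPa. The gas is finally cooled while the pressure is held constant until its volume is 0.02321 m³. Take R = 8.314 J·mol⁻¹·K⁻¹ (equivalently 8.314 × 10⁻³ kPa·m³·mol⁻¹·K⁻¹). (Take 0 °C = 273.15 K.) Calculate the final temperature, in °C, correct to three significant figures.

Convert: T₁ = 825.2 K.
From PV = nRT: V₁ = nRT₁/P₁ = 0.02784 m³.
P constant ⇒ V ∝ T: P₂ = P₁; V₂ = V₁·(T₂/T₁) = 0.04537 m³.
Reversible adiabatic, γ = 1.30: T₃ = T₂·(P₃/P₂)^((γ−1)/γ) = 1458 K; V₃ = V₂·(P₂/P₃)^(1/γ) = 0.03468 m³.
Isobaric, so V/T is constant: P₄ = P₃; T₄ = T₃·(V₄/V₃) = 975.9 K.

T₄ ≈ 703 °C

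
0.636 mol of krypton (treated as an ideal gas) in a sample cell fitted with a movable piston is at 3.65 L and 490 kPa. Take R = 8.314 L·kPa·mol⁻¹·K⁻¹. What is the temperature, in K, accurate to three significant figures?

PV = nRT ⇒ T = PV/(nR) = (490 × 3.65) / (0.636 × 8.314)

T ≈ 338 K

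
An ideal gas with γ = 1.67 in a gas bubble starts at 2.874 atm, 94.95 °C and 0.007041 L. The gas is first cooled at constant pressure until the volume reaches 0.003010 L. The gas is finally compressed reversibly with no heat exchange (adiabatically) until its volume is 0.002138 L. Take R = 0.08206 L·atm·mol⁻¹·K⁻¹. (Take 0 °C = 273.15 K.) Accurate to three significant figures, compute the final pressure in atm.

P₃ ≈ 5.09 atm

Convert: T₁ = 368.1 K.
P constant ⇒ V ∝ T: P₂ = P₁; T₂ = T₁·(V₂/V₁) = 157.4 K.
Reversible adiabatic, γ = 1.67: T₃ = T₂·(V₂/V₃)^(γ−1) = 197.9 K; P₃ = P₂·(V₂/V₃)^γ = 5.088 atm.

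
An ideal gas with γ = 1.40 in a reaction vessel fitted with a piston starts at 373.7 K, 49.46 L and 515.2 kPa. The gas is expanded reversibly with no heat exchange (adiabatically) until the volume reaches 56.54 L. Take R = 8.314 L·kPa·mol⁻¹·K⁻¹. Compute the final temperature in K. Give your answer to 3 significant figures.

T₂ ≈ 354 K

Adiabatic (γ = 1.40), T V^(γ−1) and P V^γ constant: T₂ = T₁·(V₁/V₂)^(γ−1) = 354.2 K; P₂ = P₁·(V₁/V₂)^γ = 427.2 kPa.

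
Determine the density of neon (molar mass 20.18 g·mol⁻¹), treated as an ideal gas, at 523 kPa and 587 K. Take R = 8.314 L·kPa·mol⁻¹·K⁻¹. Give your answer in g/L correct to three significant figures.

ρ = PM/(RT) = (523 × 20.18) / (8.314 × 587.0)

ρ ≈ 2.16 g/L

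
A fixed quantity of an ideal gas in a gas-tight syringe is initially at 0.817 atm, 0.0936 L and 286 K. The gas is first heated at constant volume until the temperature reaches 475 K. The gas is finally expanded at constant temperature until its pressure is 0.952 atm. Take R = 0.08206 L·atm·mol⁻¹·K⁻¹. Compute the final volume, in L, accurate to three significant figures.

V₃ ≈ 0.133 L

V constant ⇒ P ∝ T: V₂ = V₁; P₂ = P₁·(T₂/T₁) = 1.357 atm.
T constant ⇒ Boyle's law P V = const: T₃ = T₂; V₃ = V₂·(P₂/P₃) = 0.1334 L.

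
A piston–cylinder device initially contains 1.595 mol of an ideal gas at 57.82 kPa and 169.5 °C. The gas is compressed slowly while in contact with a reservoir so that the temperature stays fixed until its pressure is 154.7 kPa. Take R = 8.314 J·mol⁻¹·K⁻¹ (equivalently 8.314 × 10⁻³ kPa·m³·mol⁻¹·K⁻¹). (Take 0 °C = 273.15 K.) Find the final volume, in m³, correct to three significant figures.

V₂ ≈ 0.0379 m³

Convert: T₁ = 442.6 K.
From PV = nRT: V₁ = nRT₁/P₁ = 0.1015 m³.
T constant ⇒ Boyle's law P V = const: T₂ = T₁; V₂ = V₁·(P₁/P₂) = 0.03794 m³.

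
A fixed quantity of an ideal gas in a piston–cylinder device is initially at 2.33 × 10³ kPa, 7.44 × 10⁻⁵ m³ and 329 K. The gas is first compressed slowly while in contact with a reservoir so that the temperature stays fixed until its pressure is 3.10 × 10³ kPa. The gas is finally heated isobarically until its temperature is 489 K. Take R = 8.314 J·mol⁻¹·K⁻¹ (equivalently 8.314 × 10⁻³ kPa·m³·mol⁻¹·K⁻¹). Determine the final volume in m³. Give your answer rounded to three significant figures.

V₃ ≈ 8.31e-05 m³

T constant ⇒ Boyle's law P V = const: T₂ = T₁; V₂ = V₁·(P₁/P₂) = 5.592e-05 m³.
Isobaric, so V/T is constant: P₃ = P₂; V₃ = V₂·(T₃/T₂) = 8.312e-05 m³.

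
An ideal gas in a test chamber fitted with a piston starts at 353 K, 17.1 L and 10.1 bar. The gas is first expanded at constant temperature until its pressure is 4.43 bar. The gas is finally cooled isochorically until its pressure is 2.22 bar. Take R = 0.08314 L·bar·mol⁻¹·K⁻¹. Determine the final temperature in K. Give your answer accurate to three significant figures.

Isothermal, so P V is constant: T₂ = T₁; V₂ = V₁·(P₁/P₂) = 38.99 L.
Isochoric, so P/T is constant: V₃ = V₂; T₃ = T₂·(P₃/P₂) = 176.9 K.

T₃ ≈ 177 K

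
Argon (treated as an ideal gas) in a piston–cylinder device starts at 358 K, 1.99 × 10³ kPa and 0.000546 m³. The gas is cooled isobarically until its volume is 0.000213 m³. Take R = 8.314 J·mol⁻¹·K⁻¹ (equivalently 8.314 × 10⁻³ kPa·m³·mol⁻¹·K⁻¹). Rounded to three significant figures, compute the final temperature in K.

T₂ ≈ 140 K

P constant ⇒ V ∝ T: P₂ = P₁; T₂ = T₁·(V₂/V₁) = 139.7 K.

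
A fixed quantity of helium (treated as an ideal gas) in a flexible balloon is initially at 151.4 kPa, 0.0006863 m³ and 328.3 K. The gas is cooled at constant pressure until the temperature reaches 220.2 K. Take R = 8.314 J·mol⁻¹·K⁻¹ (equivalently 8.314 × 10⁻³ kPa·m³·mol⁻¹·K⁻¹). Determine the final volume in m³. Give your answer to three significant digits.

V₂ ≈ 0.000460 m³

P constant ⇒ V ∝ T: P₂ = P₁; V₂ = V₁·(T₂/T₁) = 0.0004603 m³.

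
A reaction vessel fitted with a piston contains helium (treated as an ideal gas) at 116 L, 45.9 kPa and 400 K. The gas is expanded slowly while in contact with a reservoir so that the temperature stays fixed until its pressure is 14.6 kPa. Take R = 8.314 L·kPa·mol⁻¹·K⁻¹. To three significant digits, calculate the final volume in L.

Isothermal, so P V is constant: T₂ = T₁; V₂ = V₁·(P₁/P₂) = 364.7 L.

V₂ ≈ 365 L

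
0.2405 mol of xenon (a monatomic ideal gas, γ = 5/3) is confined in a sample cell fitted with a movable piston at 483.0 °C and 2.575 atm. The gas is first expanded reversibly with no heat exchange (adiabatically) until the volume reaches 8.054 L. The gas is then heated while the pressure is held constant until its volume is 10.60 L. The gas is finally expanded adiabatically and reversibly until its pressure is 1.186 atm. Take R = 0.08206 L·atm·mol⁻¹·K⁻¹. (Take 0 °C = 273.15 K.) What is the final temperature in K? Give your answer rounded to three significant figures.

T₄ ≈ 730 K

Convert: T₁ = 756.1 K.
From PV = nRT: V₁ = nRT₁/P₁ = 5.795 L.
Adiabatic (γ = 5/3), T V^(γ−1) and P V^γ constant: T₂ = T₁·(V₁/V₂)^(γ−1) = 607.2 K; P₂ = P₁·(V₁/V₂)^γ = 1.488 atm.
P constant ⇒ V ∝ T: P₃ = P₂; T₃ = T₂·(V₃/V₂) = 799.1 K.
Reversible adiabatic, γ = 5/3: T₄ = T₃·(P₄/P₃)^((γ−1)/γ) = 729.8 K; V₄ = V₃·(P₃/P₄)^(1/γ) = 12.14 L.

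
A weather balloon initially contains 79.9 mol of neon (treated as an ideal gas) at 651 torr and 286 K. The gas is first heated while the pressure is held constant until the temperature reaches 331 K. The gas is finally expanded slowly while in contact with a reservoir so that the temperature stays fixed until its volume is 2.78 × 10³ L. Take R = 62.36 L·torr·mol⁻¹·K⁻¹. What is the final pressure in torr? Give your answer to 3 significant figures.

From PV = nRT: V₁ = nRT₁/P₁ = 2189 L.
Isobaric, so V/T is constant: P₂ = P₁; V₂ = V₁·(T₂/T₁) = 2533 L.
T constant ⇒ Boyle's law P V = const: T₃ = T₂; P₃ = P₂·(V₂/V₃) = 593.2 torr.

P₃ ≈ 593 torr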